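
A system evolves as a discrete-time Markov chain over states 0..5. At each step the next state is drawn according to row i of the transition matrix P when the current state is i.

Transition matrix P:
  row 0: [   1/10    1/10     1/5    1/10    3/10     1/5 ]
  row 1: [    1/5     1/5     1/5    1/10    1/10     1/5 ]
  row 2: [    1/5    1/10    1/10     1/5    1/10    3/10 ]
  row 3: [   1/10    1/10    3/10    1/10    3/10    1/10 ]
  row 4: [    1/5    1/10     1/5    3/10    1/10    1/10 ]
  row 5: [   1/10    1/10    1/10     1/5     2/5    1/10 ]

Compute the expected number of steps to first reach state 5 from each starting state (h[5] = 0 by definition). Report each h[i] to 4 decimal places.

First-step conditioning: h[5] = 0; for i ≠ 5, h[i] = 1 + Σ_k P[i][k]·h[k].
  h[0] = 1 + 1/10·h[0] + 1/10·h[1] + 1/5·h[2] + 1/10·h[3] + 3/10·h[4]
  h[1] = 1 + 1/5·h[0] + 1/5·h[1] + 1/5·h[2] + 1/10·h[3] + 1/10·h[4]
  h[2] = 1 + 1/5·h[0] + 1/10·h[1] + 1/10·h[2] + 1/5·h[3] + 1/10·h[4]
  h[3] = 1 + 1/10·h[0] + 1/10·h[1] + 3/10·h[2] + 1/10·h[3] + 3/10·h[4]
  h[4] = 1 + 1/5·h[0] + 1/10·h[1] + 1/5·h[2] + 3/10·h[3] + 1/10·h[4]
Solving the 5×5 linear system over states ≠ 5 gives exactly h = [7872/1447, 7700/1447, 7080/1447, 8580/1447, 8646/1447, 0] (h[5] = 0 is the target).

h = [5.4402, 5.3214, 4.8929, 5.9295, 5.9751, 0.0000]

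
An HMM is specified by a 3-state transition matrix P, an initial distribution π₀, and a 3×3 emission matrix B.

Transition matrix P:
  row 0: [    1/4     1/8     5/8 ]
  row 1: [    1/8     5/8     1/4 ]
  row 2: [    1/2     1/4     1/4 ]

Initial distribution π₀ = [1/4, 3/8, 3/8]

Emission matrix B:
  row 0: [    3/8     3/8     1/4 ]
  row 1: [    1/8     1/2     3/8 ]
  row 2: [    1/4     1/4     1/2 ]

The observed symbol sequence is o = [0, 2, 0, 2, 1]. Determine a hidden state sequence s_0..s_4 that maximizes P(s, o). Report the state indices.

t=0: δ = [9.375e-02, 4.688e-02, 9.375e-02]  (obs o_0=0)
t=1: δ = [1.172e-02, 1.099e-02, 2.930e-02]  ψ = [2, 1, 0]  (obs o_1=2)
t=2: δ = [5.493e-03, 9.155e-04, 1.831e-03]  ψ = [2, 2, 0]  (obs o_2=0)
t=3: δ = [3.433e-04, 2.575e-04, 1.717e-03]  ψ = [0, 0, 0]  (obs o_3=2)
t=4: δ = [3.219e-04, 2.146e-04, 1.073e-04]  ψ = [2, 2, 2]  (obs o_4=1)
backtrack: best end state = 0; path = [0, 2, 0, 2, 0]

path = [0, 2, 0, 2, 0]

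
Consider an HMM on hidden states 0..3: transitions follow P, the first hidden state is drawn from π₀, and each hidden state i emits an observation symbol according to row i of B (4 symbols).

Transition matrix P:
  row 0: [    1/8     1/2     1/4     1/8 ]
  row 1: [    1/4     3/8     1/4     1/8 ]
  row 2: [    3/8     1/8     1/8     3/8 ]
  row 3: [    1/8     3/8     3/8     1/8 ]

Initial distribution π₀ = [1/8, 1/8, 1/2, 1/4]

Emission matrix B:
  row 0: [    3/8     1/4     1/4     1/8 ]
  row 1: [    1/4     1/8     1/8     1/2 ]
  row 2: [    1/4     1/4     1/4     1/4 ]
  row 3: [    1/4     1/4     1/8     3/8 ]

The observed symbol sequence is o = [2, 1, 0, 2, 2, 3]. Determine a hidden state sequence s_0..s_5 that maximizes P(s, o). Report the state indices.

path = [2, 0, 1, 2, 0, 1]

t=0: δ = [3.125e-02, 1.562e-02, 1.250e-01, 3.125e-02]  (obs o_0=2)
t=1: δ = [1.172e-02, 1.953e-03, 3.906e-03, 1.172e-02]  ψ = [2, 0, 2, 2]  (obs o_1=1)
t=2: δ = [5.493e-04, 1.465e-03, 1.099e-03, 3.662e-04]  ψ = [0, 0, 3, 0]  (obs o_2=0)
t=3: δ = [1.030e-04, 6.866e-05, 9.155e-05, 5.150e-05]  ψ = [2, 1, 1, 2]  (obs o_3=2)
t=4: δ = [8.583e-06, 6.437e-06, 6.437e-06, 4.292e-06]  ψ = [2, 0, 0, 2]  (obs o_4=2)
t=5: δ = [3.017e-07, 2.146e-06, 5.364e-07, 9.052e-07]  ψ = [2, 0, 0, 2]  (obs o_5=3)
backtrack: best end state = 1; path = [2, 0, 1, 2, 0, 1]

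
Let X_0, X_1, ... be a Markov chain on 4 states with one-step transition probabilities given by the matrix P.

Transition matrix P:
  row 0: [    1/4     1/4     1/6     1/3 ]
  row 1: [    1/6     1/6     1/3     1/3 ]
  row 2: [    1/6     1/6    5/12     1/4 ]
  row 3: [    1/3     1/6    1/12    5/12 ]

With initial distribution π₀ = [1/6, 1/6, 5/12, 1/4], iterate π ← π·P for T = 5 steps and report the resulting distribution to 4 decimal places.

π = [0.2441, 0.1870, 0.2259, 0.3430]

t=0: π = [0.1667, 0.1667, 0.4167, 0.2500]
t=1: π = [0.2222, 0.1806, 0.2778, 0.3194]
t=2: π = [0.2384, 0.1852, 0.2396, 0.3368]
t=3: π = [0.2427, 0.1865, 0.2294, 0.3414]
t=4: π = [0.2438, 0.1869, 0.2266, 0.3427]
t=5: π = [0.2441, 0.1870, 0.2259, 0.3430]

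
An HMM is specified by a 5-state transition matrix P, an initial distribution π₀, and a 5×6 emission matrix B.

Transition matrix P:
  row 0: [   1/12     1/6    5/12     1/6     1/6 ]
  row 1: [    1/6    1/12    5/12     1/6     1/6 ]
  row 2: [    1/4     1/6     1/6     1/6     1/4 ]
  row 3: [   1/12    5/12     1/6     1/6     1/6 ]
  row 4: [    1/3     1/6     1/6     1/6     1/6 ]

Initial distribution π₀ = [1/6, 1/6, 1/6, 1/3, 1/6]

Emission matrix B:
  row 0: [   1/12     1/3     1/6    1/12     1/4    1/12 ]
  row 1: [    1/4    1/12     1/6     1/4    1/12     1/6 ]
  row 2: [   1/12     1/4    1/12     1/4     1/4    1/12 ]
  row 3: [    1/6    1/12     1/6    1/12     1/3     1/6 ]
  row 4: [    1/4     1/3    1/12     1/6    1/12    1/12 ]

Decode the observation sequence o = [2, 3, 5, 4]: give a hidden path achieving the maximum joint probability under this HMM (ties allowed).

path = [3, 1, 2, 0]

t=0: δ = [2.778e-02, 2.778e-02, 1.389e-02, 5.556e-02, 1.389e-02]  (obs o_0=2)
t=1: δ = [3.858e-04, 5.787e-03, 2.894e-03, 7.716e-04, 1.543e-03]  ψ = [1, 3, 0, 3, 3]  (obs o_1=3)
t=2: δ = [8.038e-05, 8.038e-05, 2.009e-04, 1.608e-04, 8.038e-05]  ψ = [1, 1, 1, 1, 1]  (obs o_2=5)
t=3: δ = [1.256e-05, 5.582e-06, 8.372e-06, 1.116e-05, 4.186e-06]  ψ = [2, 3, 0, 2, 2]  (obs o_3=4)
backtrack: best end state = 0; path = [3, 1, 2, 0]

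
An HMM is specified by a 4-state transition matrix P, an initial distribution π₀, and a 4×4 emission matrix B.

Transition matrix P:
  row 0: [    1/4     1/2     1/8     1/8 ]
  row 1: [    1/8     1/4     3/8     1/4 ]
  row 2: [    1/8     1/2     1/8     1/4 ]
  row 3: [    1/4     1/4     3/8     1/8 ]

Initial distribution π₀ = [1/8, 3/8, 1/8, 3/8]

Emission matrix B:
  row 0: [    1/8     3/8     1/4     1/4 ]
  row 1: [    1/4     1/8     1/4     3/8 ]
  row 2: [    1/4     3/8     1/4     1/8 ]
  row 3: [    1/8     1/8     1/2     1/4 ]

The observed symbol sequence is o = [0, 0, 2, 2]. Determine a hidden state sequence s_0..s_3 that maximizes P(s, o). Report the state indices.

t=0: δ = [1.562e-02, 9.375e-02, 3.125e-02, 4.688e-02]  (obs o_0=0)
t=1: δ = [1.465e-03, 5.859e-03, 8.789e-03, 2.930e-03]  ψ = [1, 1, 1, 1]  (obs o_1=0)
t=2: δ = [2.747e-04, 1.099e-03, 5.493e-04, 1.099e-03]  ψ = [2, 2, 1, 2]  (obs o_2=2)
t=3: δ = [6.866e-05, 6.866e-05, 1.030e-04, 1.373e-04]  ψ = [3, 1, 1, 1]  (obs o_3=2)
backtrack: best end state = 3; path = [1, 2, 1, 3]

path = [1, 2, 1, 3]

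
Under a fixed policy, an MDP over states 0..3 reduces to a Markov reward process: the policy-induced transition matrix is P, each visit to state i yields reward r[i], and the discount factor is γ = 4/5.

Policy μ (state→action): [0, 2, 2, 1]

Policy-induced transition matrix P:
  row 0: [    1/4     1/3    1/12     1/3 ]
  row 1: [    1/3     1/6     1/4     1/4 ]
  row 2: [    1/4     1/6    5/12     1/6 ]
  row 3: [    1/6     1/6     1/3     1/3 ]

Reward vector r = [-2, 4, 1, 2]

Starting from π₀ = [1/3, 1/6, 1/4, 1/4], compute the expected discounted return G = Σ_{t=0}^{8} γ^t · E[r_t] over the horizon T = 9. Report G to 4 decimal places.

G = 4.6504

t=0: π = [0.3333, 0.1667, 0.2500, 0.2500], E[r] = 0.7500, γ^t·E[r] = 0.750000, running G = 0.750000
t=1: π = [0.2431, 0.2222, 0.2569, 0.2778], E[r] = 1.2153, γ^t·E[r] = 0.972222, running G = 1.722222
t=2: π = [0.2454, 0.2072, 0.2755, 0.2720], E[r] = 1.1574, γ^t·E[r] = 0.740741, running G = 2.462963
t=3: π = [0.2446, 0.2076, 0.2777, 0.2702], E[r] = 1.1590, γ^t·E[r] = 0.593432, running G = 3.056395
t=4: π = [0.2448, 0.2074, 0.2780, 0.2698], E[r] = 1.1577, γ^t·E[r] = 0.474196, running G = 3.530591
t=5: π = [0.2448, 0.2075, 0.2780, 0.2697], E[r] = 1.1577, γ^t·E[r] = 0.379349, running G = 3.909940
t=6: π = [0.2448, 0.2075, 0.2780, 0.2697], E[r] = 1.1577, γ^t·E[r] = 0.303477, running G = 4.213417
t=7: π = [0.2448, 0.2075, 0.2780, 0.2697], E[r] = 1.1577, γ^t·E[r] = 0.242782, running G = 4.456199
t=8: π = [0.2448, 0.2075, 0.2780, 0.2697], E[r] = 1.1577, γ^t·E[r] = 0.194226, running G = 4.650425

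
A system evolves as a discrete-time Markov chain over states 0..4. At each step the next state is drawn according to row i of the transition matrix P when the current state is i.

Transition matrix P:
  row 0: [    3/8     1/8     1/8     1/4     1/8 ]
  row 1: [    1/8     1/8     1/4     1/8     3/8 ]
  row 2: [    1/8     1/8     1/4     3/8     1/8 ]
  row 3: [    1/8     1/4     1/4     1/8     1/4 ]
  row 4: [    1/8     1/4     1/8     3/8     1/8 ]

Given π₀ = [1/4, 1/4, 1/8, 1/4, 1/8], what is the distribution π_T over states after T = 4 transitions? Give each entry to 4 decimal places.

t=0: π = [0.2500, 0.2500, 0.1250, 0.2500, 0.1250]
t=1: π = [0.1875, 0.1719, 0.2031, 0.2188, 0.2188]
t=2: π = [0.1719, 0.1797, 0.1992, 0.2539, 0.1953]
t=3: π = [0.1680, 0.1812, 0.2041, 0.2451, 0.2017]
t=4: π = [0.1670, 0.1808, 0.2038, 0.2474, 0.2009]

π = [0.1670, 0.1808, 0.2038, 0.2474, 0.2009]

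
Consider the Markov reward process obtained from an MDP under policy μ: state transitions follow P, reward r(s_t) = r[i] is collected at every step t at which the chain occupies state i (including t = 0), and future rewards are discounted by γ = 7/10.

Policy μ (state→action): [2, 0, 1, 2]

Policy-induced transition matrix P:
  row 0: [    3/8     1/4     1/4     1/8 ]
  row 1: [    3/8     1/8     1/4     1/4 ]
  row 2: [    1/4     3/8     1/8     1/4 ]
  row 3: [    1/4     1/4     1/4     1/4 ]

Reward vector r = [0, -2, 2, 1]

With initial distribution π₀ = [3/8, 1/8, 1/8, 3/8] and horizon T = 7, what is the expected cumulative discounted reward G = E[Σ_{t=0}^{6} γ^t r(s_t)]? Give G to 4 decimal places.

t=0: π = [0.3750, 0.1250, 0.1250, 0.3750], E[r] = 0.3750, γ^t·E[r] = 0.375000, running G = 0.375000
t=1: π = [0.3125, 0.2500, 0.2344, 0.2031], E[r] = 0.1719, γ^t·E[r] = 0.120313, running G = 0.495313
t=2: π = [0.3203, 0.2480, 0.2207, 0.2109], E[r] = 0.1563, γ^t·E[r] = 0.076563, running G = 0.571875
t=3: π = [0.3210, 0.2466, 0.2224, 0.2100], E[r] = 0.1616, γ^t·E[r] = 0.055436, running G = 0.627311
t=4: π = [0.3210, 0.2470, 0.2222, 0.2099], E[r] = 0.1603, γ^t·E[r] = 0.038490, running G = 0.665801
t=5: π = [0.3210, 0.2469, 0.2222, 0.2099], E[r] = 0.1605, γ^t·E[r] = 0.026980, running G = 0.692781
t=6: π = [0.3210, 0.2469, 0.2222, 0.2099], E[r] = 0.1605, γ^t·E[r] = 0.018881, running G = 0.711662

G = 0.7117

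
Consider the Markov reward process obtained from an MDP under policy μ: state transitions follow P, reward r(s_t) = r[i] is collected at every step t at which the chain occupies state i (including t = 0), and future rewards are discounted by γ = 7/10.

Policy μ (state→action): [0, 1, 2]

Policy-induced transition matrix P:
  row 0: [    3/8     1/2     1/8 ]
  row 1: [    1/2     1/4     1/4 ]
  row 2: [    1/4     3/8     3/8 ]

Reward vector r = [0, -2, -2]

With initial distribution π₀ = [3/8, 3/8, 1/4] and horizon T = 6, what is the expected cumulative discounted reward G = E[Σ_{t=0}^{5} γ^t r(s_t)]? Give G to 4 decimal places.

G = -3.6098

t=0: π = [0.3750, 0.3750, 0.2500], E[r] = -1.2500, γ^t·E[r] = -1.250000, running G = -1.250000
t=1: π = [0.3906, 0.3750, 0.2344], E[r] = -1.2188, γ^t·E[r] = -0.853125, running G = -2.103125
t=2: π = [0.3926, 0.3770, 0.2305], E[r] = -1.2148, γ^t·E[r] = -0.595273, running G = -2.698398
t=3: π = [0.3933, 0.3770, 0.2297], E[r] = -1.2134, γ^t·E[r] = -0.416189, running G = -3.114587
t=4: π = [0.3934, 0.3770, 0.2296], E[r] = -1.2132, γ^t·E[r] = -0.291288, running G = -3.405876
t=5: π = [0.3934, 0.3770, 0.2295], E[r] = -1.2131, γ^t·E[r] = -0.203890, running G = -3.609766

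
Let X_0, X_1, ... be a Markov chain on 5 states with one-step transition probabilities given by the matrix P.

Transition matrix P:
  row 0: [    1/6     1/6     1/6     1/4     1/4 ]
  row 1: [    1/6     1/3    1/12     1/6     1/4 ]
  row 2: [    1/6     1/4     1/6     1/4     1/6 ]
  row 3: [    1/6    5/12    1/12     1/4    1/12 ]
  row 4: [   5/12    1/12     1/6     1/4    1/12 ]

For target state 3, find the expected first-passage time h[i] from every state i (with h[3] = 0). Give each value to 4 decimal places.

h = [4.2776, 4.7016, 4.3155, 0.0000, 4.2473]

First-step conditioning: h[3] = 0; for i ≠ 3, h[i] = 1 + Σ_k P[i][k]·h[k].
  h[0] = 1 + 1/6·h[0] + 1/6·h[1] + 1/6·h[2] + 1/4·h[4]
  h[1] = 1 + 1/6·h[0] + 1/3·h[1] + 1/12·h[2] + 1/4·h[4]
  h[2] = 1 + 1/6·h[0] + 1/4·h[1] + 1/6·h[2] + 1/6·h[4]
  h[4] = 1 + 5/12·h[0] + 1/12·h[1] + 1/6·h[2] + 1/12·h[4]
Solving the 4×4 linear system over states ≠ 3 gives exactly h = [1356/317, 7452/1585, 1368/317, 0, 6732/1585] (h[3] = 0 is the target).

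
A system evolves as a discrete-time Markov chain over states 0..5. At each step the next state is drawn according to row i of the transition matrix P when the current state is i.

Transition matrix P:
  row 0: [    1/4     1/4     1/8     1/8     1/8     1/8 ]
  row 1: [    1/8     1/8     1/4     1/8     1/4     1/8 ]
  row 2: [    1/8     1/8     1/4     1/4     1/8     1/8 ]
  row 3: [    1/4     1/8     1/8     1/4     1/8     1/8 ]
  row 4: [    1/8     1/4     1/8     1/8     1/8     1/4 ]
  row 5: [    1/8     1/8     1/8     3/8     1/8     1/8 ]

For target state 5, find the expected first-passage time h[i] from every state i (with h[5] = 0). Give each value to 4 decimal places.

First-step conditioning: h[5] = 0; for i ≠ 5, h[i] = 1 + Σ_k P[i][k]·h[k].
  h[0] = 1 + 1/4·h[0] + 1/4·h[1] + 1/8·h[2] + 1/8·h[3] + 1/8·h[4]
  h[1] = 1 + 1/8·h[0] + 1/8·h[1] + 1/4·h[2] + 1/8·h[3] + 1/4·h[4]
  h[2] = 1 + 1/8·h[0] + 1/8·h[1] + 1/4·h[2] + 1/4·h[3] + 1/8·h[4]
  h[3] = 1 + 1/4·h[0] + 1/8·h[1] + 1/8·h[2] + 1/4·h[3] + 1/8·h[4]
  h[4] = 1 + 1/8·h[0] + 1/4·h[1] + 1/8·h[2] + 1/8·h[3] + 1/8·h[4]
Solving the 5×5 linear system over states ≠ 5 gives exactly h = [7184/1031, 7086/1031, 7200/1031, 7198/1031, 6286/1031, 0] (h[5] = 0 is the target).

h = [6.9680, 6.8729, 6.9835, 6.9816, 6.0970, 0.0000]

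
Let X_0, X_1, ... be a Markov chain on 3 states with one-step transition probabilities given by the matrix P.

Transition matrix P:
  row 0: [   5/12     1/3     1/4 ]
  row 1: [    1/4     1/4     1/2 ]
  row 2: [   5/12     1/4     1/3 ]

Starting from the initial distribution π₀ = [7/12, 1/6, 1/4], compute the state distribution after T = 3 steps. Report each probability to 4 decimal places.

t=0: π = [0.5833, 0.1667, 0.2500]
t=1: π = [0.3889, 0.2986, 0.3125]
t=2: π = [0.3669, 0.2824, 0.3507]
t=3: π = [0.3696, 0.2806, 0.3498]

π = [0.3696, 0.2806, 0.3498]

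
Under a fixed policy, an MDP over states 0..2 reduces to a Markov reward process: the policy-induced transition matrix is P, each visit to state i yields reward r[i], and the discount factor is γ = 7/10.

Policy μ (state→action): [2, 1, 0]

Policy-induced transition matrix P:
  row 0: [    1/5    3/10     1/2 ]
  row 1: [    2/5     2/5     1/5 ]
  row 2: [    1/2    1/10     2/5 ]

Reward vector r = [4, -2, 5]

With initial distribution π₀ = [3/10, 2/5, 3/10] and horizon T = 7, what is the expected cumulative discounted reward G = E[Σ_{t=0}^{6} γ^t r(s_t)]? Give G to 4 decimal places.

G = 7.6725

t=0: π = [0.3000, 0.4000, 0.3000], E[r] = 1.9000, γ^t·E[r] = 1.900000, running G = 1.900000
t=1: π = [0.3700, 0.2800, 0.3500], E[r] = 2.6700, γ^t·E[r] = 1.869000, running G = 3.769000
t=2: π = [0.3610, 0.2580, 0.3810], E[r] = 2.8330, γ^t·E[r] = 1.388170, running G = 5.157170
t=3: π = [0.3659, 0.2496, 0.3845], E[r] = 2.8869, γ^t·E[r] = 0.990207, running G = 6.147377
t=4: π = [0.3653, 0.2481, 0.3867], E[r] = 2.8983, γ^t·E[r] = 0.695884, running G = 6.843261
t=5: π = [0.3656, 0.2475, 0.3869], E[r] = 2.9021, γ^t·E[r] = 0.487753, running G = 7.331014
t=6: π = [0.3656, 0.2474, 0.3871], E[r] = 2.9029, γ^t·E[r] = 0.341521, running G = 7.672535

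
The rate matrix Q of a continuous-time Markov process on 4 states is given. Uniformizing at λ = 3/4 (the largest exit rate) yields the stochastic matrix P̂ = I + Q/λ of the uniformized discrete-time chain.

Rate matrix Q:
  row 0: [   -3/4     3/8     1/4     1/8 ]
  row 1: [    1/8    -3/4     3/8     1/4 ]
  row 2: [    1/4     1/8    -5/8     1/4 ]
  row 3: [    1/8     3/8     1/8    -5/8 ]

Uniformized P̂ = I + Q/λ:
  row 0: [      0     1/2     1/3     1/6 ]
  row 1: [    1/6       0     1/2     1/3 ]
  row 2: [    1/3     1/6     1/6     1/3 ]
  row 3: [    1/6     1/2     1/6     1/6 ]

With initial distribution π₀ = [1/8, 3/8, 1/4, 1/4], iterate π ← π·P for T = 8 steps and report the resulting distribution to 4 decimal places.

π = [0.1839, 0.2695, 0.2872, 0.2594]

t=0: π = [0.1250, 0.3750, 0.2500, 0.2500]
t=1: π = [0.1875, 0.2292, 0.3125, 0.2708]
t=2: π = [0.1875, 0.2813, 0.2743, 0.2569]
t=3: π = [0.1811, 0.2679, 0.2917, 0.2593]
t=4: π = [0.1851, 0.2688, 0.2862, 0.2599]
t=5: π = [0.1835, 0.2702, 0.2871, 0.2592]
t=6: π = [0.1839, 0.2692, 0.2873, 0.2596]
t=7: π = [0.1839, 0.2696, 0.2871, 0.2594]
t=8: π = [0.1839, 0.2695, 0.2872, 0.2594]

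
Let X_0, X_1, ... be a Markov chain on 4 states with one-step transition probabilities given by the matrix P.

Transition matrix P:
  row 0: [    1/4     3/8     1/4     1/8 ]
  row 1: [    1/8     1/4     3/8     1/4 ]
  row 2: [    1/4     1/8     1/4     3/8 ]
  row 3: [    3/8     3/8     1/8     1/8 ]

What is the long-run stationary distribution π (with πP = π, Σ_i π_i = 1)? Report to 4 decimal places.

π = [0.2434, 0.2763, 0.2566, 0.2237]

Balance equations π_j = Σ_i π_i·P[i][j]:
  π_0 = 1/4·π_0 + 1/8·π_1 + 1/4·π_2 + 3/8·π_3
  π_1 = 3/8·π_0 + 1/4·π_1 + 1/8·π_2 + 3/8·π_3
  π_2 = 1/4·π_0 + 3/8·π_1 + 1/4·π_2 + 1/8·π_3
  normalize: π_0 + π_1 + π_2 + π_3 = 1
Solving the linear system gives exactly π = [37/152, 21/76, 39/152, 17/76].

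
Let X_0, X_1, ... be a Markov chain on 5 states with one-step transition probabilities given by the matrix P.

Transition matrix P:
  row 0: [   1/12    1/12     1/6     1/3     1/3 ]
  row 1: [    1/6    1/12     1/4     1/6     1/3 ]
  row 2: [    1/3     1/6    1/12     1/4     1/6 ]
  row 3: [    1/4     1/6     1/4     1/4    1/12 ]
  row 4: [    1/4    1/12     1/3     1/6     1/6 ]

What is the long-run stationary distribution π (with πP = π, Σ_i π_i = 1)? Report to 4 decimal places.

Balance equations π_j = Σ_i π_i·P[i][j]:
  π_0 = 1/12·π_0 + 1/6·π_1 + 1/3·π_2 + 1/4·π_3 + 1/4·π_4
  π_1 = 1/12·π_0 + 1/12·π_1 + 1/6·π_2 + 1/6·π_3 + 1/12·π_4
  π_2 = 1/6·π_0 + 1/4·π_1 + 1/12·π_2 + 1/4·π_3 + 1/3·π_4
  π_3 = 1/3·π_0 + 1/6·π_1 + 1/4·π_2 + 1/4·π_3 + 1/6·π_4
  normalize: π_0 + π_1 + π_2 + π_3 + π_4 = 1
Solving the linear system gives exactly π = [2087/9450, 1718/14175, 604/2835, 3421/14175, 5771/28350].

π = [0.2208, 0.1212, 0.2131, 0.2413, 0.2036]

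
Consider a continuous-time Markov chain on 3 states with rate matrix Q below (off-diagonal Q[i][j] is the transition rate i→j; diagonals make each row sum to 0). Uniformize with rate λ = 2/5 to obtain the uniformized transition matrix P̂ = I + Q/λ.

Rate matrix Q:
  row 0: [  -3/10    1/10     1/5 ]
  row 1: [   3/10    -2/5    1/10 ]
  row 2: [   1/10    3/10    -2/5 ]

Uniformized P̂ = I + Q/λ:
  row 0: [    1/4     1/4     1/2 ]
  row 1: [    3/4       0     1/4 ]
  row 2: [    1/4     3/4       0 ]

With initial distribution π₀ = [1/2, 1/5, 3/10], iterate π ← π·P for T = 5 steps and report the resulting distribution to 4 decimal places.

t=0: π = [0.5000, 0.2000, 0.3000]
t=1: π = [0.3500, 0.3500, 0.3000]
t=2: π = [0.4250, 0.3125, 0.2625]
t=3: π = [0.4063, 0.3031, 0.2906]
t=4: π = [0.4016, 0.3195, 0.2789]
t=5: π = [0.4098, 0.3096, 0.2807]

π = [0.4098, 0.3096, 0.2807]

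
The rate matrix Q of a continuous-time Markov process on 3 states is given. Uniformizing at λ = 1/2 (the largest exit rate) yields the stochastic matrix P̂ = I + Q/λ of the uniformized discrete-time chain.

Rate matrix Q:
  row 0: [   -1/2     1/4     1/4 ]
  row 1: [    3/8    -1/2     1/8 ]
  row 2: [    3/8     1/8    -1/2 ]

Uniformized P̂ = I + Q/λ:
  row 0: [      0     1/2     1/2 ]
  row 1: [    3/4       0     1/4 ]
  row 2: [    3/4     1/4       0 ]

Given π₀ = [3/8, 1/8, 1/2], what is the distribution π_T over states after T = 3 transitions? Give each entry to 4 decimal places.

t=0: π = [0.3750, 0.1250, 0.5000]
t=1: π = [0.4688, 0.3125, 0.2188]
t=2: π = [0.3984, 0.2891, 0.3125]
t=3: π = [0.4512, 0.2773, 0.2715]

π = [0.4512, 0.2773, 0.2715]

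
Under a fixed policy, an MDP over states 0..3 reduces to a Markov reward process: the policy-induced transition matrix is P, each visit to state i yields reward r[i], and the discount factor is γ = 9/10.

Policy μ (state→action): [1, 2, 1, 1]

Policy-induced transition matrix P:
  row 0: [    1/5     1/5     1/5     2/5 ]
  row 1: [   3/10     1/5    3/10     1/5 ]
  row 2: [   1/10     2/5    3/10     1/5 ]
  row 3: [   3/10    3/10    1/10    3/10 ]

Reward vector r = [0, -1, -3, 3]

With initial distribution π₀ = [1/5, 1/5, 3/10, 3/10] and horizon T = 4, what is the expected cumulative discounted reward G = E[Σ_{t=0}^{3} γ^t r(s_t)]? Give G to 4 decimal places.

t=0: π = [0.2000, 0.2000, 0.3000, 0.3000], E[r] = -0.2000, γ^t·E[r] = -0.200000, running G = -0.200000
t=1: π = [0.2200, 0.2900, 0.2200, 0.2700], E[r] = -0.1400, γ^t·E[r] = -0.126000, running G = -0.326000
t=2: π = [0.2340, 0.2710, 0.2240, 0.2710], E[r] = -0.1300, γ^t·E[r] = -0.105300, running G = -0.431300
t=3: π = [0.2318, 0.2719, 0.2224, 0.2739], E[r] = -0.1174, γ^t·E[r] = -0.085585, running G = -0.516885

G = -0.5169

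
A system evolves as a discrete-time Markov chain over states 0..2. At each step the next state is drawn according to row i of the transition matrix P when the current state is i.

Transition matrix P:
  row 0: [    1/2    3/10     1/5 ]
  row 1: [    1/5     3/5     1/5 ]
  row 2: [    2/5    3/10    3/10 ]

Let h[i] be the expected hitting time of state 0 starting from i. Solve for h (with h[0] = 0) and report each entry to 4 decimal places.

h = [0.0000, 4.0909, 3.1818]

First-step conditioning: h[0] = 0; for i ≠ 0, h[i] = 1 + Σ_k P[i][k]·h[k].
  h[1] = 1 + 3/5·h[1] + 1/5·h[2]
  h[2] = 1 + 3/10·h[1] + 3/10·h[2]
Solving the 2×2 linear system over states ≠ 0 gives exactly h = [0, 45/11, 35/11] (h[0] = 0 is the target).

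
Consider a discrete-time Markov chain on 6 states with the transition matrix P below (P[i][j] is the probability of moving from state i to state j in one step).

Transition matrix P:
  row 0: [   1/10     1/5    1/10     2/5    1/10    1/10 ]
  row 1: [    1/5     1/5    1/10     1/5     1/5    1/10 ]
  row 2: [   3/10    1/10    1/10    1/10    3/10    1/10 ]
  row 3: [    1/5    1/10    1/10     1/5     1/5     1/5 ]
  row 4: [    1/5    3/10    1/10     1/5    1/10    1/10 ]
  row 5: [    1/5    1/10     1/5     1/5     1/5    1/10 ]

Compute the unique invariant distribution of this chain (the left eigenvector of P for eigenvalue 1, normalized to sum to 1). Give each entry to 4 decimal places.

π = [0.1920, 0.1712, 0.1123, 0.2272, 0.1746, 0.1227]

Balance equations π_j = Σ_i π_i·P[i][j]:
  π_0 = 1/10·π_0 + 1/5·π_1 + 3/10·π_2 + 1/5·π_3 + 1/5·π_4 + 1/5·π_5
  π_1 = 1/5·π_0 + 1/5·π_1 + 1/10·π_2 + 1/10·π_3 + 3/10·π_4 + 1/10·π_5
  π_2 = 1/10·π_0 + 1/10·π_1 + 1/10·π_2 + 1/10·π_3 + 1/10·π_4 + 1/5·π_5
  π_3 = 2/5·π_0 + 1/5·π_1 + 1/10·π_2 + 1/5·π_3 + 1/5·π_4 + 1/5·π_5
  π_4 = 1/10·π_0 + 1/5·π_1 + 3/10·π_2 + 1/5·π_3 + 1/10·π_4 + 1/5·π_5
  normalize: π_0 + π_1 + π_2 + π_3 + π_4 + π_5 = 1
Solving the linear system gives exactly π = [2114/11009, 20737/121099, 1236/11009, 2501/11009, 21140/121099, 1351/11009].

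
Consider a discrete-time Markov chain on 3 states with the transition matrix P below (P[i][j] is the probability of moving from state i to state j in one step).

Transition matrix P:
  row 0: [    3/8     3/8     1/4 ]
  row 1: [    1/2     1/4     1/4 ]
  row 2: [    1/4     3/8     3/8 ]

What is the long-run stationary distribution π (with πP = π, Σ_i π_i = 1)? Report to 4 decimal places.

π = [0.3810, 0.3333, 0.2857]

Balance equations π_j = Σ_i π_i·P[i][j]:
  π_0 = 3/8·π_0 + 1/2·π_1 + 1/4·π_2
  π_1 = 3/8·π_0 + 1/4·π_1 + 3/8·π_2
  normalize: π_0 + π_1 + π_2 = 1
Solving the linear system gives exactly π = [8/21, 1/3, 2/7].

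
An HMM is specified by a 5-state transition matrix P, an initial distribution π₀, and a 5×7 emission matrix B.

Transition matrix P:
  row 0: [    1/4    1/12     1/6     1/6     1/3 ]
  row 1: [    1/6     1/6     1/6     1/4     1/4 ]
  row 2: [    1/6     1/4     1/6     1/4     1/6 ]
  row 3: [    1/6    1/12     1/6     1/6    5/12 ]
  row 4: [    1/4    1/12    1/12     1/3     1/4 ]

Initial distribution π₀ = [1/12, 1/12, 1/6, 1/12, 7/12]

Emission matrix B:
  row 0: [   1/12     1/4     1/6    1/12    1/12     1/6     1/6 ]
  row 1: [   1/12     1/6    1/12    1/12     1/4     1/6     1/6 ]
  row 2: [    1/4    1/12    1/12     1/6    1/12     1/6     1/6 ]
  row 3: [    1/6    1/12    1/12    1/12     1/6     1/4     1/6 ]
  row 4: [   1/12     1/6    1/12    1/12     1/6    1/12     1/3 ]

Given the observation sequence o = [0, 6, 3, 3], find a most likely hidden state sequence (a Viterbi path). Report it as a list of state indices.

t=0: δ = [6.944e-03, 6.944e-03, 4.167e-02, 1.389e-02, 4.861e-02]  (obs o_0=0)
t=1: δ = [2.025e-03, 1.736e-03, 1.157e-03, 2.701e-03, 4.051e-03]  ψ = [4, 2, 2, 4, 4]  (obs o_1=6)
t=2: δ = [8.439e-05, 2.813e-05, 7.502e-05, 1.125e-04, 9.377e-05]  ψ = [4, 4, 3, 4, 3]  (obs o_2=3)
t=3: δ = [1.954e-06, 1.563e-06, 3.126e-06, 2.605e-06, 3.907e-06]  ψ = [4, 2, 3, 4, 3]  (obs o_3=3)
backtrack: best end state = 4; path = [4, 4, 3, 4]

path = [4, 4, 3, 4]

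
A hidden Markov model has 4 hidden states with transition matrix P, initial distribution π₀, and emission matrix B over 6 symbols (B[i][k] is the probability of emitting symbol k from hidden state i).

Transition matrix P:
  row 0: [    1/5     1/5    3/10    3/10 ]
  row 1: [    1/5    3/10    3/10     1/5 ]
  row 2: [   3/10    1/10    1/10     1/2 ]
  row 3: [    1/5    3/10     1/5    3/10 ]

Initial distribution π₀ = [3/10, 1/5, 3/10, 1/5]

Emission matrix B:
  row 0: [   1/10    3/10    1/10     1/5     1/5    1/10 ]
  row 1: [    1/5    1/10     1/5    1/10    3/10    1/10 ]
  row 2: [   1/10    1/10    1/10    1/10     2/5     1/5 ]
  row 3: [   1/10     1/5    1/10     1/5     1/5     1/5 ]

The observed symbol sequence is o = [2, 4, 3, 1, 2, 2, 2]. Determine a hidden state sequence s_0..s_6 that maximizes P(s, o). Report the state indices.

t=0: δ = [3.000e-02, 4.000e-02, 3.000e-02, 2.000e-02]  (obs o_0=2)
t=1: δ = [1.800e-03, 3.600e-03, 4.800e-03, 3.000e-03]  ψ = [2, 1, 1, 2]  (obs o_1=4)
t=2: δ = [2.880e-04, 1.080e-04, 1.080e-04, 4.800e-04]  ψ = [2, 1, 1, 2]  (obs o_2=3)
t=3: δ = [2.880e-05, 1.440e-05, 9.600e-06, 2.880e-05]  ψ = [3, 3, 3, 3]  (obs o_3=1)
t=4: δ = [5.760e-07, 1.728e-06, 8.640e-07, 8.640e-07]  ψ = [0, 3, 0, 0]  (obs o_4=2)
t=5: δ = [3.456e-08, 1.037e-07, 5.184e-08, 4.320e-08]  ψ = [1, 1, 1, 2]  (obs o_5=2)
t=6: δ = [2.074e-09, 6.221e-09, 3.110e-09, 2.592e-09]  ψ = [1, 1, 1, 2]  (obs o_6=2)
backtrack: best end state = 1; path = [1, 2, 3, 3, 1, 1, 1]

path = [1, 2, 3, 3, 1, 1, 1]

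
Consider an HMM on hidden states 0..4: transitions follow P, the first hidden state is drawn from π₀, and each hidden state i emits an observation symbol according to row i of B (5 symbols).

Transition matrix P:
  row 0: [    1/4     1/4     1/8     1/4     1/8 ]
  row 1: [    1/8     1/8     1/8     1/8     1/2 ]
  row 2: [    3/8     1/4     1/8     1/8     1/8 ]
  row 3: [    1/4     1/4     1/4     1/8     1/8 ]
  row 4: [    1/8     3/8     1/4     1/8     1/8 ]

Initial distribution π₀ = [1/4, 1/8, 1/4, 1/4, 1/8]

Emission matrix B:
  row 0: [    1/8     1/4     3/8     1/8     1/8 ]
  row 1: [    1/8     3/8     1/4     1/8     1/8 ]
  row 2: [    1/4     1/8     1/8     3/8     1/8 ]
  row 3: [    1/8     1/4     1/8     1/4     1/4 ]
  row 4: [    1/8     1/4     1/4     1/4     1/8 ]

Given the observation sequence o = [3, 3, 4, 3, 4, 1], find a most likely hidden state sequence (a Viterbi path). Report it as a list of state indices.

t=0: δ = [3.125e-02, 1.562e-02, 9.375e-02, 6.250e-02, 3.125e-02]  (obs o_0=3)
t=1: δ = [4.395e-03, 2.930e-03, 5.859e-03, 2.930e-03, 2.930e-03]  ψ = [2, 2, 3, 2, 2]  (obs o_1=3)
t=2: δ = [2.747e-04, 1.831e-04, 9.155e-05, 2.747e-04, 1.831e-04]  ψ = [2, 2, 2, 0, 1]  (obs o_2=4)
t=3: δ = [8.583e-06, 8.583e-06, 2.575e-05, 1.717e-05, 2.289e-05]  ψ = [0, 0, 3, 0, 1]  (obs o_3=3)
t=4: δ = [1.207e-06, 1.073e-06, 7.153e-07, 8.047e-07, 5.364e-07]  ψ = [2, 4, 4, 2, 1]  (obs o_4=4)
t=5: δ = [7.544e-08, 1.132e-07, 2.515e-08, 7.544e-08, 1.341e-07]  ψ = [0, 0, 3, 0, 1]  (obs o_5=1)
backtrack: best end state = 4; path = [3, 2, 1, 4, 1, 4]

path = [3, 2, 1, 4, 1, 4]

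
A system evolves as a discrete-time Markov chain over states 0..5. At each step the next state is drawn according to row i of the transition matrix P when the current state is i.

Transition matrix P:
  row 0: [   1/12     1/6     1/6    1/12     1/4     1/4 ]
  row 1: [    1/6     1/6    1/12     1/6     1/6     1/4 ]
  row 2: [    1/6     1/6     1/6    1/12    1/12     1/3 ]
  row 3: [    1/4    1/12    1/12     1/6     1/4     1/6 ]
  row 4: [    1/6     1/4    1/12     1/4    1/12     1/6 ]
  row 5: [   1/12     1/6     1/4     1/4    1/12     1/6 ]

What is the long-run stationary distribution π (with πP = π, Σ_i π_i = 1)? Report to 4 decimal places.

π = [0.1504, 0.1648, 0.1440, 0.1728, 0.1509, 0.2169]

Balance equations π_j = Σ_i π_i·P[i][j]:
  π_0 = 1/12·π_0 + 1/6·π_1 + 1/6·π_2 + 1/4·π_3 + 1/6·π_4 + 1/12·π_5
  π_1 = 1/6·π_0 + 1/6·π_1 + 1/6·π_2 + 1/12·π_3 + 1/4·π_4 + 1/6·π_5
  π_2 = 1/6·π_0 + 1/12·π_1 + 1/6·π_2 + 1/12·π_3 + 1/12·π_4 + 1/4·π_5
  π_3 = 1/12·π_0 + 1/6·π_1 + 1/12·π_2 + 1/6·π_3 + 1/4·π_4 + 1/4·π_5
  π_4 = 1/4·π_0 + 1/6·π_1 + 1/12·π_2 + 1/4·π_3 + 1/12·π_4 + 1/12·π_5
  normalize: π_0 + π_1 + π_2 + π_3 + π_4 + π_5 = 1
Solving the linear system gives exactly π = [42969/285605, 47081/285605, 41136/285605, 49348/285605, 8622/57121, 61961/285605].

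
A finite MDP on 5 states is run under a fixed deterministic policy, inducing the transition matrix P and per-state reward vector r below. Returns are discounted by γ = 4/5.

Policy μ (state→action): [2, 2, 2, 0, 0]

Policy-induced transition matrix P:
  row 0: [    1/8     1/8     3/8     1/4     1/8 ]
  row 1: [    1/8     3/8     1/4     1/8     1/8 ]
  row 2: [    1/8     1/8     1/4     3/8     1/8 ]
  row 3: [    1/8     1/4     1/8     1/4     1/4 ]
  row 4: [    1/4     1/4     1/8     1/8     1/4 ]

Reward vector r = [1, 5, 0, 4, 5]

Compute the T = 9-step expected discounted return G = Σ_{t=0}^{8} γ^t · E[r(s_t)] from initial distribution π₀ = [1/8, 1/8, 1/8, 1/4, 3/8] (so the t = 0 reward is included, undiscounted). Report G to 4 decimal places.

t=0: π = [0.1250, 0.1250, 0.1250, 0.2500, 0.3750], E[r] = 3.6250, γ^t·E[r] = 3.625000, running G = 3.625000
t=1: π = [0.1719, 0.2344, 0.1875, 0.2031, 0.2031], E[r] = 3.1719, γ^t·E[r] = 2.537500, running G = 6.162500
t=2: π = [0.1504, 0.2344, 0.2207, 0.2188, 0.1758], E[r] = 3.0762, γ^t·E[r] = 1.968750, running G = 8.131250
t=3: π = [0.1470, 0.2329, 0.2195, 0.2263, 0.1743], E[r] = 3.0884, γ^t·E[r] = 1.581250, running G = 9.712500
t=4: π = [0.1468, 0.2333, 0.2183, 0.2265, 0.1751], E[r] = 3.0948, γ^t·E[r] = 1.267650, running G = 10.980150
t=5: π = [0.1469, 0.2335, 0.2181, 0.2262, 0.1752], E[r] = 3.0955, γ^t·E[r] = 1.014329, running G = 11.994479
t=6: π = [0.1469, 0.2336, 0.2182, 0.2262, 0.1752], E[r] = 3.0953, γ^t·E[r] = 0.811419, running G = 12.805898
t=7: π = [0.1469, 0.2336, 0.2182, 0.2262, 0.1752], E[r] = 3.0953, γ^t·E[r] = 0.649124, running G = 13.455022
t=8: π = [0.1469, 0.2336, 0.2182, 0.2262, 0.1752], E[r] = 3.0953, γ^t·E[r] = 0.519299, running G = 13.974322

G = 13.9743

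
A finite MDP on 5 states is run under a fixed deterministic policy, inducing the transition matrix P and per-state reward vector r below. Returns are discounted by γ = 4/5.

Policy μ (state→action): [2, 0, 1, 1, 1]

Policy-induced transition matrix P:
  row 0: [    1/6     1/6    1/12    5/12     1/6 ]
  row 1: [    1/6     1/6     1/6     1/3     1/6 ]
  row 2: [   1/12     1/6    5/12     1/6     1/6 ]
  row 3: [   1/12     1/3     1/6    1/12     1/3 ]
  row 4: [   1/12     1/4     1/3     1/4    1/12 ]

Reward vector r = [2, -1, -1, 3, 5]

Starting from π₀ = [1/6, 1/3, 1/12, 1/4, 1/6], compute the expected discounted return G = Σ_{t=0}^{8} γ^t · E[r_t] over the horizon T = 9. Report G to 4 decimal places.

G = 6.2687

t=0: π = [0.1667, 0.3333, 0.0833, 0.2500, 0.1667], E[r] = 1.5000, γ^t·E[r] = 1.500000, running G = 1.500000
t=1: π = [0.1250, 0.2222, 0.2014, 0.2569, 0.1944], E[r] = 1.5694, γ^t·E[r] = 1.255556, running G = 2.755556
t=2: π = [0.1123, 0.2257, 0.2390, 0.2297, 0.1933], E[r] = 1.4155, γ^t·E[r] = 0.905926, running G = 3.661481
t=3: π = [0.1115, 0.2211, 0.2493, 0.2293, 0.1889], E[r] = 1.3848, γ^t·E[r] = 0.709037, running G = 4.370519
t=4: π = [0.1110, 0.2206, 0.2512, 0.2280, 0.1891], E[r] = 1.3801, γ^t·E[r] = 0.565281, running G = 4.935799
t=5: π = [0.1110, 0.2204, 0.2517, 0.2280, 0.1889], E[r] = 1.3782, γ^t·E[r] = 0.451608, running G = 5.387407
t=6: π = [0.1110, 0.2204, 0.2518, 0.2279, 0.1889], E[r] = 1.3779, γ^t·E[r] = 0.361217, running G = 5.748624
t=7: π = [0.1109, 0.2204, 0.2519, 0.2279, 0.1889], E[r] = 1.3778, γ^t·E[r] = 0.288952, running G = 6.037576
t=8: π = [0.1109, 0.2204, 0.2519, 0.2279, 0.1889], E[r] = 1.3778, γ^t·E[r] = 0.231159, running G = 6.268736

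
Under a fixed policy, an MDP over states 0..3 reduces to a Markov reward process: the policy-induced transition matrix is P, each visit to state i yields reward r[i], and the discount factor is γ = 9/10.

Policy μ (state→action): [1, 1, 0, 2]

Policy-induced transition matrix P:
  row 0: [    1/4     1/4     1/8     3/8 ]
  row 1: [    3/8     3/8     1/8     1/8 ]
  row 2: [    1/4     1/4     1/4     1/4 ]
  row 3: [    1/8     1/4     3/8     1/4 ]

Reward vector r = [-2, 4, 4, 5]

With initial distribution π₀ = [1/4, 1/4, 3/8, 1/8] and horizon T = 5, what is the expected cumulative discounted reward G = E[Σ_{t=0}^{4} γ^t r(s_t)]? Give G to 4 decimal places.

t=0: π = [0.2500, 0.2500, 0.3750, 0.1250], E[r] = 2.6250, γ^t·E[r] = 2.625000, running G = 2.625000
t=1: π = [0.2656, 0.2813, 0.2031, 0.2500], E[r] = 2.6563, γ^t·E[r] = 2.390625, running G = 5.015625
t=2: π = [0.2539, 0.2852, 0.2129, 0.2480], E[r] = 2.7246, γ^t·E[r] = 2.206934, running G = 7.222559
t=3: π = [0.2546, 0.2856, 0.2136, 0.2461], E[r] = 2.7183, γ^t·E[r] = 1.981613, running G = 9.204171
t=4: π = [0.2549, 0.2857, 0.2132, 0.2461], E[r] = 2.7165, γ^t·E[r] = 1.782270, running G = 10.986442

G = 10.9864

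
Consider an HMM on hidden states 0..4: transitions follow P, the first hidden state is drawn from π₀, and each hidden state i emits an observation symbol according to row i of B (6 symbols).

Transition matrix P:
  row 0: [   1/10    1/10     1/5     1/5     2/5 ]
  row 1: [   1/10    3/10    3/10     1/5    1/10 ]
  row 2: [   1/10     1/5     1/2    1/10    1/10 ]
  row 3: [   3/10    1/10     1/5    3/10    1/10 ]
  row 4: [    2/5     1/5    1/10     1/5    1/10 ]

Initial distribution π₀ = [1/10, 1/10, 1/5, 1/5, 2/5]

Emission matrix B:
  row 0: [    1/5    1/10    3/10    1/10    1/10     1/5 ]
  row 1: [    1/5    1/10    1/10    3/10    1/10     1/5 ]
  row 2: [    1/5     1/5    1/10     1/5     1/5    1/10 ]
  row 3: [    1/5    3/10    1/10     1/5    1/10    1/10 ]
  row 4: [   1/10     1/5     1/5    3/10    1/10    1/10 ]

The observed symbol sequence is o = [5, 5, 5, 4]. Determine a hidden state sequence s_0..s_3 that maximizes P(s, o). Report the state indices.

t=0: δ = [2.000e-02, 2.000e-02, 2.000e-02, 2.000e-02, 4.000e-02]  (obs o_0=5)
t=1: δ = [3.200e-03, 1.600e-03, 1.000e-03, 8.000e-04, 8.000e-04]  ψ = [4, 4, 2, 4, 0]  (obs o_1=5)
t=2: δ = [6.400e-05, 9.600e-05, 6.400e-05, 6.400e-05, 1.280e-04]  ψ = [0, 1, 0, 0, 0]  (obs o_2=5)
t=3: δ = [5.120e-06, 2.880e-06, 6.400e-06, 2.560e-06, 2.560e-06]  ψ = [4, 1, 2, 4, 0]  (obs o_3=4)
backtrack: best end state = 2; path = [4, 0, 2, 2]

path = [4, 0, 2, 2]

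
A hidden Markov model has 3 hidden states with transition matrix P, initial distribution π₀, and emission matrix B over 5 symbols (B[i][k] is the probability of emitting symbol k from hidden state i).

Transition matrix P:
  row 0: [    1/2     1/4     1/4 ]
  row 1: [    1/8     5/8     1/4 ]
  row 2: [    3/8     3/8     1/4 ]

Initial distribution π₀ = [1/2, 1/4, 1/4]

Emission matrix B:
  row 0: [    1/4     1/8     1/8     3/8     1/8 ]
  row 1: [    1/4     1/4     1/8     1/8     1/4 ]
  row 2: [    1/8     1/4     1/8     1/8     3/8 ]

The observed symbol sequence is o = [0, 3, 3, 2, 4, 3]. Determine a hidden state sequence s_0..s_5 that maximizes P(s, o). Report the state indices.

t=0: δ = [1.250e-01, 6.250e-02, 3.125e-02]  (obs o_0=0)
t=1: δ = [2.344e-02, 4.883e-03, 3.906e-03]  ψ = [0, 1, 0]  (obs o_1=3)
t=2: δ = [4.395e-03, 7.324e-04, 7.324e-04]  ψ = [0, 0, 0]  (obs o_2=3)
t=3: δ = [2.747e-04, 1.373e-04, 1.373e-04]  ψ = [0, 0, 0]  (obs o_3=2)
t=4: δ = [1.717e-05, 2.146e-05, 2.575e-05]  ψ = [0, 1, 0]  (obs o_4=4)
t=5: δ = [3.621e-06, 1.676e-06, 8.047e-07]  ψ = [2, 1, 2]  (obs o_5=3)
backtrack: best end state = 0; path = [0, 0, 0, 0, 2, 0]

path = [0, 0, 0, 0, 2, 0]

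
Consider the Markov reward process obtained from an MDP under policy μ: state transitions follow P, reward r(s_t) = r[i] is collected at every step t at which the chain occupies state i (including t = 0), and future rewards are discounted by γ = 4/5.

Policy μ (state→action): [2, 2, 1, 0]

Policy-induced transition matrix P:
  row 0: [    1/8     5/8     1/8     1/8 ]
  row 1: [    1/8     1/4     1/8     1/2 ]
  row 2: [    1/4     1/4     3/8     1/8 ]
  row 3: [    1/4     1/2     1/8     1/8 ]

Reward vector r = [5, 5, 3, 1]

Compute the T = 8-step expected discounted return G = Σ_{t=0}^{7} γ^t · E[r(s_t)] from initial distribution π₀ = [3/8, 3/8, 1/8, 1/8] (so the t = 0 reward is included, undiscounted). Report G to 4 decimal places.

G = 15.6001

t=0: π = [0.3750, 0.3750, 0.1250, 0.1250], E[r] = 4.2500, γ^t·E[r] = 4.250000, running G = 4.250000
t=1: π = [0.1563, 0.4219, 0.1563, 0.2656], E[r] = 3.6250, γ^t·E[r] = 2.900000, running G = 7.150000
t=2: π = [0.1777, 0.3750, 0.1641, 0.2832], E[r] = 3.5391, γ^t·E[r] = 2.265000, running G = 9.415000
t=3: π = [0.1809, 0.3875, 0.1660, 0.2656], E[r] = 3.6055, γ^t·E[r] = 1.846000, running G = 11.261000
t=4: π = [0.1790, 0.3842, 0.1665, 0.2703], E[r] = 3.5858, γ^t·E[r] = 1.468750, running G = 12.729750
t=5: π = [0.1796, 0.3847, 0.1666, 0.2691], E[r] = 3.5904, γ^t·E[r] = 1.176495, running G = 13.906245
t=6: π = [0.1795, 0.3846, 0.1667, 0.2693], E[r] = 3.5897, γ^t·E[r] = 0.941009, running G = 14.847254
t=7: π = [0.1795, 0.3846, 0.1667, 0.2692], E[r] = 3.5897, γ^t·E[r] = 0.752822, running G = 15.600076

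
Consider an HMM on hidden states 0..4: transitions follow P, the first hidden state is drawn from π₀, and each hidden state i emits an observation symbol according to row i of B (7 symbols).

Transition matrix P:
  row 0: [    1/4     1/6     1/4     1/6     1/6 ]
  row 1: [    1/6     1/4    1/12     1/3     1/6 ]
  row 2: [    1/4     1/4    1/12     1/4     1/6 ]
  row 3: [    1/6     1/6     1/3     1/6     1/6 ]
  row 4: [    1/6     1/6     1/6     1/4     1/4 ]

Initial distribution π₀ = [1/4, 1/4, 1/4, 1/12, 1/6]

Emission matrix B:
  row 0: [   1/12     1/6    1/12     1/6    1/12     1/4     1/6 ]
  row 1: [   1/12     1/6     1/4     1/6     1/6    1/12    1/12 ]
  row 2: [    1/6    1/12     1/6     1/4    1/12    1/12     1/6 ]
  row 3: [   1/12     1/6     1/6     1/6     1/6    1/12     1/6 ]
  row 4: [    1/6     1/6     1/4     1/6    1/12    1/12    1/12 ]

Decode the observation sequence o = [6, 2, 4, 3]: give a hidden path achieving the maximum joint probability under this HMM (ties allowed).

t=0: δ = [4.167e-02, 2.083e-02, 4.167e-02, 1.389e-02, 1.389e-02]  (obs o_0=6)
t=1: δ = [8.681e-04, 2.604e-03, 1.736e-03, 1.736e-03, 1.736e-03]  ψ = [0, 2, 0, 2, 0]  (obs o_1=2)
t=2: δ = [3.617e-05, 1.085e-04, 4.823e-05, 1.447e-04, 3.617e-05]  ψ = [1, 1, 3, 1, 1]  (obs o_2=4)
t=3: δ = [4.019e-06, 4.521e-06, 1.206e-05, 6.028e-06, 4.019e-06]  ψ = [3, 1, 3, 1, 3]  (obs o_3=3)
backtrack: best end state = 2; path = [2, 1, 3, 2]

path = [2, 1, 3, 2]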